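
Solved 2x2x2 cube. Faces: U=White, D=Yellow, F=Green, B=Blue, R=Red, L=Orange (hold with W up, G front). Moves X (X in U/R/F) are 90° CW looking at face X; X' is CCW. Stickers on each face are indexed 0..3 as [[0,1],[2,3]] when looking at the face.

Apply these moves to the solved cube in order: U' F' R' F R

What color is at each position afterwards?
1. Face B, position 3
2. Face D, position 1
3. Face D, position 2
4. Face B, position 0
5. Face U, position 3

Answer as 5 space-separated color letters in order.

After move 1 (U'): U=WWWW F=OOGG R=GGRR B=RRBB L=BBOO
After move 2 (F'): F=OGOG U=WWGR R=YGYR D=BOYY L=BWOW
After move 3 (R'): R=GRYY U=WBGR F=OWOR D=BGYG B=YROB
After move 4 (F): F=OORW U=WBWW R=GRRY D=YGYG L=BBOG
After move 5 (R): R=RGYR U=WOWW F=OGRG D=YOYY B=WRBB
Query 1: B[3] = B
Query 2: D[1] = O
Query 3: D[2] = Y
Query 4: B[0] = W
Query 5: U[3] = W

Answer: B O Y W W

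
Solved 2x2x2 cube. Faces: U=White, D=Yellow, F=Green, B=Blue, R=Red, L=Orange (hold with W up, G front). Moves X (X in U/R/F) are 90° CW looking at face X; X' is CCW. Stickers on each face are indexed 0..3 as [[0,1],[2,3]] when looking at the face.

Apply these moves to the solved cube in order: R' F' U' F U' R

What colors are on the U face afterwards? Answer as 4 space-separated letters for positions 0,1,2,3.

Answer: R O B B

Derivation:
After move 1 (R'): R=RRRR U=WBWB F=GWGW D=YGYG B=YBYB
After move 2 (F'): F=WWGG U=WBRR R=GRYR D=OOYG L=OBOW
After move 3 (U'): U=BRWR F=OBGG R=WWYR B=GRYB L=YBOW
After move 4 (F): F=GOGB U=BRWB R=WWRR D=YWYG L=YOOO
After move 5 (U'): U=RBBW F=YOGB R=GORR B=WWYB L=GROO
After move 6 (R): R=RGRO U=ROBB F=YWGG D=YYYW B=WWBB
Query: U face = ROBB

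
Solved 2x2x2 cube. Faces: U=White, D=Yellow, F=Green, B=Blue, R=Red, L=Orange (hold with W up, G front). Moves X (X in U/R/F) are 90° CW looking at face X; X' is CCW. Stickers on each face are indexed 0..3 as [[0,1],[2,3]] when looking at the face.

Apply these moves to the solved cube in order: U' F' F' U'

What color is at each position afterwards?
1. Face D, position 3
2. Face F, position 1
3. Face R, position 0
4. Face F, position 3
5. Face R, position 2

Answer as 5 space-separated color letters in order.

After move 1 (U'): U=WWWW F=OOGG R=GGRR B=RRBB L=BBOO
After move 2 (F'): F=OGOG U=WWGR R=YGYR D=BOYY L=BWOW
After move 3 (F'): F=GGOO U=WWYY R=OGBR D=WWYY L=BROG
After move 4 (U'): U=WYWY F=BROO R=GGBR B=OGBB L=RROG
Query 1: D[3] = Y
Query 2: F[1] = R
Query 3: R[0] = G
Query 4: F[3] = O
Query 5: R[2] = B

Answer: Y R G O B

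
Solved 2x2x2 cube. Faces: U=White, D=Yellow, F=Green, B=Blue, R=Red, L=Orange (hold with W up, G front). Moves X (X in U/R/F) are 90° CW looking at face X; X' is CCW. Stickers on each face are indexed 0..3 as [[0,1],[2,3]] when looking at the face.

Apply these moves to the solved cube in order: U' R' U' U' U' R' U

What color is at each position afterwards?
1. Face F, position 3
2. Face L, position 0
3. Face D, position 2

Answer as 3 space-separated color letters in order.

After move 1 (U'): U=WWWW F=OOGG R=GGRR B=RRBB L=BBOO
After move 2 (R'): R=GRGR U=WBWR F=OWGW D=YOYG B=YRYB
After move 3 (U'): U=BRWW F=BBGW R=OWGR B=GRYB L=YROO
After move 4 (U'): U=RWBW F=YRGW R=BBGR B=OWYB L=GROO
After move 5 (U'): U=WWRB F=GRGW R=YRGR B=BBYB L=OWOO
After move 6 (R'): R=RRYG U=WYRB F=GWGB D=YRYW B=GBOB
After move 7 (U): U=RWBY F=RRGB R=GBYG B=OWOB L=GWOO
Query 1: F[3] = B
Query 2: L[0] = G
Query 3: D[2] = Y

Answer: B G Y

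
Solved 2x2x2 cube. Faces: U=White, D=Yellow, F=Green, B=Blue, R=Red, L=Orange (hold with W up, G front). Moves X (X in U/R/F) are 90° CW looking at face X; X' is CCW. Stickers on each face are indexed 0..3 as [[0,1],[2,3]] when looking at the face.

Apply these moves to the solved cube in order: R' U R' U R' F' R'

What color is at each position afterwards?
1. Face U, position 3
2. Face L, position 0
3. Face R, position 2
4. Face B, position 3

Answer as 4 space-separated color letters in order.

After move 1 (R'): R=RRRR U=WBWB F=GWGW D=YGYG B=YBYB
After move 2 (U): U=WWBB F=RRGW R=YBRR B=OOYB L=GWOO
After move 3 (R'): R=BRYR U=WYBO F=RWGB D=YRYW B=GOGB
After move 4 (U): U=BWOY F=BRGB R=GOYR B=GWGB L=RWOO
After move 5 (R'): R=ORGY U=BGOG F=BWGY D=YRYB B=WWRB
After move 6 (F'): F=WYBG U=BGOG R=RRYY D=WOYB L=RGOO
After move 7 (R'): R=RYRY U=BROW F=WGBG D=WYYG B=BWOB
Query 1: U[3] = W
Query 2: L[0] = R
Query 3: R[2] = R
Query 4: B[3] = B

Answer: W R R B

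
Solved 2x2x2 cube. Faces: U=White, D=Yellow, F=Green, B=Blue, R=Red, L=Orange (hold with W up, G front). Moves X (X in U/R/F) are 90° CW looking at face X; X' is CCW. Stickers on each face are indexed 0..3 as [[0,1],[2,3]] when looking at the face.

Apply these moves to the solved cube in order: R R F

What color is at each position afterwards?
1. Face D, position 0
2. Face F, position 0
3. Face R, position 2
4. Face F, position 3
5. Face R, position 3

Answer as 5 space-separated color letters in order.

Answer: R G Y B R

Derivation:
After move 1 (R): R=RRRR U=WGWG F=GYGY D=YBYB B=WBWB
After move 2 (R): R=RRRR U=WYWY F=GBGB D=YWYW B=GBGB
After move 3 (F): F=GGBB U=WYOO R=WRYR D=RRYW L=OYOW
Query 1: D[0] = R
Query 2: F[0] = G
Query 3: R[2] = Y
Query 4: F[3] = B
Query 5: R[3] = R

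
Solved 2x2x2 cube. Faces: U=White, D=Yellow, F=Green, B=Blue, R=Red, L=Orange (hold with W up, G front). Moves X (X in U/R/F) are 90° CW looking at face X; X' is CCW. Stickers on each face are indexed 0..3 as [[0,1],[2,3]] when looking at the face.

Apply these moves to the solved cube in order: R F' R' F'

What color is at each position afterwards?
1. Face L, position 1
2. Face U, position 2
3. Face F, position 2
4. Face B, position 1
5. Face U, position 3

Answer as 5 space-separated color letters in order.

Answer: W R Y B B

Derivation:
After move 1 (R): R=RRRR U=WGWG F=GYGY D=YBYB B=WBWB
After move 2 (F'): F=YYGG U=WGRR R=BRYR D=OOYB L=OGOW
After move 3 (R'): R=RRBY U=WWRW F=YGGR D=OYYG B=BBOB
After move 4 (F'): F=GRYG U=WWRB R=YROY D=GWYG L=OWOR
Query 1: L[1] = W
Query 2: U[2] = R
Query 3: F[2] = Y
Query 4: B[1] = B
Query 5: U[3] = B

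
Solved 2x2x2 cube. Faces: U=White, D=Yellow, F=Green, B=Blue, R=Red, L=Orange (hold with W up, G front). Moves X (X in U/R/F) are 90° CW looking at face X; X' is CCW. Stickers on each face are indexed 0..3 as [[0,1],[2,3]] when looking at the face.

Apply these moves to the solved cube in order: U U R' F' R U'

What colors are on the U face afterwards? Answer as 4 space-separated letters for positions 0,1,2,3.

Answer: W G W O

Derivation:
After move 1 (U): U=WWWW F=RRGG R=BBRR B=OOBB L=GGOO
After move 2 (U): U=WWWW F=BBGG R=OORR B=GGBB L=RROO
After move 3 (R'): R=OROR U=WBWG F=BWGW D=YBYG B=YGYB
After move 4 (F'): F=WWBG U=WBOO R=BRYR D=ROYG L=RGOW
After move 5 (R): R=YBRR U=WWOG F=WOBG D=RYYY B=OGBB
After move 6 (U'): U=WGWO F=RGBG R=WORR B=YBBB L=OGOW
Query: U face = WGWO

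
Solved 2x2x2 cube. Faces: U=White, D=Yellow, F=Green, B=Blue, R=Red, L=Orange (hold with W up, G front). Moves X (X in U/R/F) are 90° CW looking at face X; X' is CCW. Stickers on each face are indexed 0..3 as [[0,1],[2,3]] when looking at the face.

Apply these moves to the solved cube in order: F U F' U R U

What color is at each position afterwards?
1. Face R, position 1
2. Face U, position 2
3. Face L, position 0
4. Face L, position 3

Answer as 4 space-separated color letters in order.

After move 1 (F): F=GGGG U=WWOO R=WRWR D=RRYY L=OYOY
After move 2 (U): U=OWOW F=WRGG R=BBWR B=OYBB L=GGOY
After move 3 (F'): F=RGWG U=OWBW R=RBRR D=GYYY L=GWOO
After move 4 (U): U=BOWW F=RBWG R=OYRR B=GWBB L=RGOO
After move 5 (R): R=RORY U=BBWG F=RYWY D=GBYG B=WWOB
After move 6 (U): U=WBGB F=ROWY R=WWRY B=RGOB L=RYOO
Query 1: R[1] = W
Query 2: U[2] = G
Query 3: L[0] = R
Query 4: L[3] = O

Answer: W G R O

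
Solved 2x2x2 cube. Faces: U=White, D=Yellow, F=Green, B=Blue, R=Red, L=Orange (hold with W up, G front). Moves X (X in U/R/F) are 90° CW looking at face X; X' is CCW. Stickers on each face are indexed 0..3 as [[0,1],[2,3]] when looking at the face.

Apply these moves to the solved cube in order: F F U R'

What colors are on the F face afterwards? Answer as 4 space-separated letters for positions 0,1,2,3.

Answer: O W G W

Derivation:
After move 1 (F): F=GGGG U=WWOO R=WRWR D=RRYY L=OYOY
After move 2 (F): F=GGGG U=WWYY R=OROR D=WWYY L=OROR
After move 3 (U): U=YWYW F=ORGG R=BBOR B=ORBB L=GGOR
After move 4 (R'): R=BRBO U=YBYO F=OWGW D=WRYG B=YRWB
Query: F face = OWGW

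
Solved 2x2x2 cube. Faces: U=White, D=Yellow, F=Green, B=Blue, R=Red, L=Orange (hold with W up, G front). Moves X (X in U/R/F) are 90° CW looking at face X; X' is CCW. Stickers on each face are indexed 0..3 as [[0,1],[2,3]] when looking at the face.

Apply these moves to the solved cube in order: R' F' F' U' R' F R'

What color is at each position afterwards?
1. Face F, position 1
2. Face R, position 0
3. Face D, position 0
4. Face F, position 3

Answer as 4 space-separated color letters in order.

After move 1 (R'): R=RRRR U=WBWB F=GWGW D=YGYG B=YBYB
After move 2 (F'): F=WWGG U=WBRR R=GRYR D=OOYG L=OBOW
After move 3 (F'): F=WGWG U=WBGY R=OROR D=BWYG L=OROR
After move 4 (U'): U=BYWG F=ORWG R=WGOR B=ORYB L=YBOR
After move 5 (R'): R=GRWO U=BYWO F=OYWG D=BRYG B=GRWB
After move 6 (F): F=WOGY U=BYRB R=WROO D=WGYG L=YBOR
After move 7 (R'): R=ROWO U=BWRG F=WYGB D=WOYY B=GRGB
Query 1: F[1] = Y
Query 2: R[0] = R
Query 3: D[0] = W
Query 4: F[3] = B

Answer: Y R W B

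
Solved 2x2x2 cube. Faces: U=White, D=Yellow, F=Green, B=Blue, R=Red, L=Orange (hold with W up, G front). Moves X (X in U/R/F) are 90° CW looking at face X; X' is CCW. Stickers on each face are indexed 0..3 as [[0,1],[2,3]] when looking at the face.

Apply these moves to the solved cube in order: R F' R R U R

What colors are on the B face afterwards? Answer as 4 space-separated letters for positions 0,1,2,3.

After move 1 (R): R=RRRR U=WGWG F=GYGY D=YBYB B=WBWB
After move 2 (F'): F=YYGG U=WGRR R=BRYR D=OOYB L=OGOW
After move 3 (R): R=YBRR U=WYRG F=YOGB D=OWYW B=RBGB
After move 4 (R): R=RYRB U=WORB F=YWGW D=OGYR B=GBYB
After move 5 (U): U=RWBO F=RYGW R=GBRB B=OGYB L=YWOW
After move 6 (R): R=RGBB U=RYBW F=RGGR D=OYYO B=OGWB
Query: B face = OGWB

Answer: O G W B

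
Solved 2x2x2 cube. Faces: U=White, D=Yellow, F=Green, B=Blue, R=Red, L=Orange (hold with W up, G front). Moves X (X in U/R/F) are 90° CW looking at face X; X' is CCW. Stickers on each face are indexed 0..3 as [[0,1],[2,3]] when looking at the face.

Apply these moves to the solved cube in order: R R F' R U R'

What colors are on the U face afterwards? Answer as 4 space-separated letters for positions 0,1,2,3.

Answer: R Y G O

Derivation:
After move 1 (R): R=RRRR U=WGWG F=GYGY D=YBYB B=WBWB
After move 2 (R): R=RRRR U=WYWY F=GBGB D=YWYW B=GBGB
After move 3 (F'): F=BBGG U=WYRR R=WRYR D=OOYW L=OYOW
After move 4 (R): R=YWRR U=WBRG F=BOGW D=OGYG B=RBYB
After move 5 (U): U=RWGB F=YWGW R=RBRR B=OYYB L=BOOW
After move 6 (R'): R=BRRR U=RYGO F=YWGB D=OWYW B=GYGB
Query: U face = RYGO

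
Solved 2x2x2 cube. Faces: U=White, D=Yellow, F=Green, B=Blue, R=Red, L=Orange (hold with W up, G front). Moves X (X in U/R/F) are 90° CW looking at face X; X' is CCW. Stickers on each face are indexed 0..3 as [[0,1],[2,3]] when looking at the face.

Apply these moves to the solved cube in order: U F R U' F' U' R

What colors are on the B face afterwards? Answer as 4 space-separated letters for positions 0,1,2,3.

After move 1 (U): U=WWWW F=RRGG R=BBRR B=OOBB L=GGOO
After move 2 (F): F=GRGR U=WWOG R=WBWR D=RBYY L=GYOY
After move 3 (R): R=WWRB U=WROR F=GBGY D=RBYO B=GOWB
After move 4 (U'): U=RRWO F=GYGY R=GBRB B=WWWB L=GOOY
After move 5 (F'): F=YYGG U=RRGR R=BBRB D=OYYO L=GOOW
After move 6 (U'): U=RRRG F=GOGG R=YYRB B=BBWB L=WWOW
After move 7 (R): R=RYBY U=RORG F=GYGO D=OWYB B=GBRB
Query: B face = GBRB

Answer: G B R B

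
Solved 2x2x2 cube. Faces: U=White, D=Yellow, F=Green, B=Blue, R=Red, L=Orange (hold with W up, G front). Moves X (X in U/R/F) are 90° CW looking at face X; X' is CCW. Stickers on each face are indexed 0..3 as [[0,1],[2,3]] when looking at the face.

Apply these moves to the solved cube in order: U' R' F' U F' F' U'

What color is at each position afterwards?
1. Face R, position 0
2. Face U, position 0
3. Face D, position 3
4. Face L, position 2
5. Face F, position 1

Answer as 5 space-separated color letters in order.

After move 1 (U'): U=WWWW F=OOGG R=GGRR B=RRBB L=BBOO
After move 2 (R'): R=GRGR U=WBWR F=OWGW D=YOYG B=YRYB
After move 3 (F'): F=WWOG U=WBGG R=ORYR D=BOYG L=BROW
After move 4 (U): U=GWGB F=OROG R=YRYR B=BRYB L=WWOW
After move 5 (F'): F=RGOO U=GWYY R=ORBR D=WWYG L=WBOG
After move 6 (F'): F=GORO U=GWOB R=WRWR D=BGYG L=WYOY
After move 7 (U'): U=WBGO F=WYRO R=GOWR B=WRYB L=BROY
Query 1: R[0] = G
Query 2: U[0] = W
Query 3: D[3] = G
Query 4: L[2] = O
Query 5: F[1] = Y

Answer: G W G O Y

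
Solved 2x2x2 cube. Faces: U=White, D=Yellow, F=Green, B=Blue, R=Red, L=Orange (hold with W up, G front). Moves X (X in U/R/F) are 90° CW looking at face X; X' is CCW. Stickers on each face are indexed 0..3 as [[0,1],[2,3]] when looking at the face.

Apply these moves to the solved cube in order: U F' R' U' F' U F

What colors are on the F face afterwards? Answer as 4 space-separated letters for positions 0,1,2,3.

Answer: G G R W

Derivation:
After move 1 (U): U=WWWW F=RRGG R=BBRR B=OOBB L=GGOO
After move 2 (F'): F=RGRG U=WWBR R=YBYR D=GOYY L=GWOW
After move 3 (R'): R=BRYY U=WBBO F=RWRR D=GGYG B=YOOB
After move 4 (U'): U=BOWB F=GWRR R=RWYY B=BROB L=YOOW
After move 5 (F'): F=WRGR U=BORY R=GWGY D=OWYG L=YBOW
After move 6 (U): U=RBYO F=GWGR R=BRGY B=YBOB L=WROW
After move 7 (F): F=GGRW U=RBWR R=YROY D=GBYG L=WOOW
Query: F face = GGRW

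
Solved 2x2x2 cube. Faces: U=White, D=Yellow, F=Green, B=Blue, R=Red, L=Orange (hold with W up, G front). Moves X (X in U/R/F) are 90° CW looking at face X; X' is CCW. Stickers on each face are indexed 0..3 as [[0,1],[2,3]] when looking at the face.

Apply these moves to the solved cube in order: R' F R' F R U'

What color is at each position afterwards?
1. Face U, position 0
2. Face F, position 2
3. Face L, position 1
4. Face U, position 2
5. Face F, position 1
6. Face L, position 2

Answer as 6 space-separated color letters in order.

Answer: G O B W R O

Derivation:
After move 1 (R'): R=RRRR U=WBWB F=GWGW D=YGYG B=YBYB
After move 2 (F): F=GGWW U=WBOO R=WRBR D=RRYG L=OYOG
After move 3 (R'): R=RRWB U=WYOY F=GBWO D=RGYW B=GBRB
After move 4 (F): F=WGOB U=WYGY R=ORYB D=WRYW L=OROG
After move 5 (R): R=YOBR U=WGGB F=WROW D=WRYG B=YBYB
After move 6 (U'): U=GBWG F=OROW R=WRBR B=YOYB L=YBOG
Query 1: U[0] = G
Query 2: F[2] = O
Query 3: L[1] = B
Query 4: U[2] = W
Query 5: F[1] = R
Query 6: L[2] = O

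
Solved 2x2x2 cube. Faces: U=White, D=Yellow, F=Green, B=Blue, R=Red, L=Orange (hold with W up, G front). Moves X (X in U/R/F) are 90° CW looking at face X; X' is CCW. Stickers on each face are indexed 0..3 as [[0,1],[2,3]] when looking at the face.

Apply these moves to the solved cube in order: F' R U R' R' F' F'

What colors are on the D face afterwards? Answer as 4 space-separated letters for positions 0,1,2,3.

Answer: B G Y G

Derivation:
After move 1 (F'): F=GGGG U=WWRR R=YRYR D=OOYY L=OWOW
After move 2 (R): R=YYRR U=WGRG F=GOGY D=OBYB B=RBWB
After move 3 (U): U=RWGG F=YYGY R=RBRR B=OWWB L=GOOW
After move 4 (R'): R=BRRR U=RWGO F=YWGG D=OYYY B=BWBB
After move 5 (R'): R=RRBR U=RBGB F=YWGO D=OWYG B=YWYB
After move 6 (F'): F=WOYG U=RBRB R=WROR D=OWYG L=GBOG
After move 7 (F'): F=OGWY U=RBWO R=WROR D=BGYG L=GBOR
Query: D face = BGYG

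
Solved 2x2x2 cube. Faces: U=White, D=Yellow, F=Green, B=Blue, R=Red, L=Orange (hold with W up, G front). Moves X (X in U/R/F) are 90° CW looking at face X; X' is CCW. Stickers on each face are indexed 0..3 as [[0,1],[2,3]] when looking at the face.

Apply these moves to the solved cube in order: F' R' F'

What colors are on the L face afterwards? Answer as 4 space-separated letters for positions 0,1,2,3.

After move 1 (F'): F=GGGG U=WWRR R=YRYR D=OOYY L=OWOW
After move 2 (R'): R=RRYY U=WBRB F=GWGR D=OGYG B=YBOB
After move 3 (F'): F=WRGG U=WBRY R=GROY D=WWYG L=OBOR
Query: L face = OBOR

Answer: O B O R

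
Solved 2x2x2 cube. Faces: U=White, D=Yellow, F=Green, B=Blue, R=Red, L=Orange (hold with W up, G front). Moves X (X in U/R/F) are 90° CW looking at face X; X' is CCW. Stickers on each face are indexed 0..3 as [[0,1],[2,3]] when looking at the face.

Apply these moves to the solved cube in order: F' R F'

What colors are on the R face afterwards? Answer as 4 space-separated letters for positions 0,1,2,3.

After move 1 (F'): F=GGGG U=WWRR R=YRYR D=OOYY L=OWOW
After move 2 (R): R=YYRR U=WGRG F=GOGY D=OBYB B=RBWB
After move 3 (F'): F=OYGG U=WGYR R=BYOR D=WWYB L=OGOR
Query: R face = BYOR

Answer: B Y O R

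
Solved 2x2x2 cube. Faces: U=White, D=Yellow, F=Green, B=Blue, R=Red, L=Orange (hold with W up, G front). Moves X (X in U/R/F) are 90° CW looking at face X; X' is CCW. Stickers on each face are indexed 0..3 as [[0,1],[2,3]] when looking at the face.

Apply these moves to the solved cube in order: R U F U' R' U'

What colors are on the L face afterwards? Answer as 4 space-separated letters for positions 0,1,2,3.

Answer: B B O B

Derivation:
After move 1 (R): R=RRRR U=WGWG F=GYGY D=YBYB B=WBWB
After move 2 (U): U=WWGG F=RRGY R=WBRR B=OOWB L=GYOO
After move 3 (F): F=GRYR U=WWOY R=GBGR D=RWYB L=GYOB
After move 4 (U'): U=WYWO F=GYYR R=GRGR B=GBWB L=OOOB
After move 5 (R'): R=RRGG U=WWWG F=GYYO D=RYYR B=BBWB
After move 6 (U'): U=WGWW F=OOYO R=GYGG B=RRWB L=BBOB
Query: L face = BBOB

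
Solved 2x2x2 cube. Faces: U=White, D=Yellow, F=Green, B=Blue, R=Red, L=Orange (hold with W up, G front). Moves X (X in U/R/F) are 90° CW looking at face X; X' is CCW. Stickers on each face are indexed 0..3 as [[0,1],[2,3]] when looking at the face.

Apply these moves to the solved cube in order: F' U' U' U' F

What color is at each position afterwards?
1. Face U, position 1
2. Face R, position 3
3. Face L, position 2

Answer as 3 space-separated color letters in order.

Answer: W R O

Derivation:
After move 1 (F'): F=GGGG U=WWRR R=YRYR D=OOYY L=OWOW
After move 2 (U'): U=WRWR F=OWGG R=GGYR B=YRBB L=BBOW
After move 3 (U'): U=RRWW F=BBGG R=OWYR B=GGBB L=YROW
After move 4 (U'): U=RWRW F=YRGG R=BBYR B=OWBB L=GGOW
After move 5 (F): F=GYGR U=RWWG R=RBWR D=YBYY L=GOOO
Query 1: U[1] = W
Query 2: R[3] = R
Query 3: L[2] = O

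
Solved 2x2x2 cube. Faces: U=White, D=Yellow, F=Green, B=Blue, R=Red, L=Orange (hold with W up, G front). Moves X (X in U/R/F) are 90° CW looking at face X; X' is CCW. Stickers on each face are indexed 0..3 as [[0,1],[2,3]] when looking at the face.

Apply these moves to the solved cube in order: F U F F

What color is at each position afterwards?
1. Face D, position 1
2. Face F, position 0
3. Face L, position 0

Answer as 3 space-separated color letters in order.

After move 1 (F): F=GGGG U=WWOO R=WRWR D=RRYY L=OYOY
After move 2 (U): U=OWOW F=WRGG R=BBWR B=OYBB L=GGOY
After move 3 (F): F=GWGR U=OWYG R=OBWR D=WBYY L=GROR
After move 4 (F): F=GGRW U=OWRR R=YBGR D=WOYY L=GWOB
Query 1: D[1] = O
Query 2: F[0] = G
Query 3: L[0] = G

Answer: O G G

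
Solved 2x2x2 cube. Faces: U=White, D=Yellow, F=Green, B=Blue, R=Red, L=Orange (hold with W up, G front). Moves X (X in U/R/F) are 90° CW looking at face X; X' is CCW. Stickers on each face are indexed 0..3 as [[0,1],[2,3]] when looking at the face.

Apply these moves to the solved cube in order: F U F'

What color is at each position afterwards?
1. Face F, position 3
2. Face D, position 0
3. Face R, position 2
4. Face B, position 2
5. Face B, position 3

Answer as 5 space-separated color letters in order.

After move 1 (F): F=GGGG U=WWOO R=WRWR D=RRYY L=OYOY
After move 2 (U): U=OWOW F=WRGG R=BBWR B=OYBB L=GGOY
After move 3 (F'): F=RGWG U=OWBW R=RBRR D=GYYY L=GWOO
Query 1: F[3] = G
Query 2: D[0] = G
Query 3: R[2] = R
Query 4: B[2] = B
Query 5: B[3] = B

Answer: G G R B B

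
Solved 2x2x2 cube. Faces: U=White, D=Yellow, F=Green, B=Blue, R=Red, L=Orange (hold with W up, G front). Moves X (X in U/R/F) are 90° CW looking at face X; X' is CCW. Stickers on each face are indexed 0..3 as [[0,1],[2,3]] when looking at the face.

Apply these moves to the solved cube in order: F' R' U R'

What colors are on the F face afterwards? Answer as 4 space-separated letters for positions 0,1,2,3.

Answer: R W G B

Derivation:
After move 1 (F'): F=GGGG U=WWRR R=YRYR D=OOYY L=OWOW
After move 2 (R'): R=RRYY U=WBRB F=GWGR D=OGYG B=YBOB
After move 3 (U): U=RWBB F=RRGR R=YBYY B=OWOB L=GWOW
After move 4 (R'): R=BYYY U=ROBO F=RWGB D=ORYR B=GWGB
Query: F face = RWGB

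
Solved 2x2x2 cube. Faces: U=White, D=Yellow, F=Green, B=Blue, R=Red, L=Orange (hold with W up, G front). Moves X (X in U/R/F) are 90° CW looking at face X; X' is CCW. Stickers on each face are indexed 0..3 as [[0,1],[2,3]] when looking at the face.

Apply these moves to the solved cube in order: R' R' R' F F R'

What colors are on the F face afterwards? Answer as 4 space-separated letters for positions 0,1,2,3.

Answer: Y G Y Y

Derivation:
After move 1 (R'): R=RRRR U=WBWB F=GWGW D=YGYG B=YBYB
After move 2 (R'): R=RRRR U=WYWY F=GBGB D=YWYW B=GBGB
After move 3 (R'): R=RRRR U=WGWG F=GYGY D=YBYB B=WBWB
After move 4 (F): F=GGYY U=WGOO R=WRGR D=RRYB L=OYOB
After move 5 (F): F=YGYG U=WGBY R=OROR D=GWYB L=OROR
After move 6 (R'): R=RROO U=WWBW F=YGYY D=GGYG B=BBWB
Query: F face = YGYY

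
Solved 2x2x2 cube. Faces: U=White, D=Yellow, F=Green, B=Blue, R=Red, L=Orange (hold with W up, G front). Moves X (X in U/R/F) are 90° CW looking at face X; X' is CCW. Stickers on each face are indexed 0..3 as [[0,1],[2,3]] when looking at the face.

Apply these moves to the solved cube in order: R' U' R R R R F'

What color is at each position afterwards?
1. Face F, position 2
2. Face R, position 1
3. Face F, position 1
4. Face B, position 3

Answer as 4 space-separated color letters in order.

After move 1 (R'): R=RRRR U=WBWB F=GWGW D=YGYG B=YBYB
After move 2 (U'): U=BBWW F=OOGW R=GWRR B=RRYB L=YBOO
After move 3 (R): R=RGRW U=BOWW F=OGGG D=YYYR B=WRBB
After move 4 (R): R=RRWG U=BGWG F=OYGR D=YBYW B=WROB
After move 5 (R): R=WRGR U=BYWR F=OBGW D=YOYW B=GRGB
After move 6 (R): R=GWRR U=BBWW F=OOGW D=YGYG B=RRYB
After move 7 (F'): F=OWOG U=BBGR R=GWYR D=BOYG L=YWOW
Query 1: F[2] = O
Query 2: R[1] = W
Query 3: F[1] = W
Query 4: B[3] = B

Answer: O W W B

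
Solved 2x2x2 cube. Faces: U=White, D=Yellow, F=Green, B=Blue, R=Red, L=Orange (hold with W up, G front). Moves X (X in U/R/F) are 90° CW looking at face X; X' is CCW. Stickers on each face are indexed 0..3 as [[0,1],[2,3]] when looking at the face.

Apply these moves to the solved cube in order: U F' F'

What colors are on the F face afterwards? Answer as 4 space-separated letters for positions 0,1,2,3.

Answer: G G R R

Derivation:
After move 1 (U): U=WWWW F=RRGG R=BBRR B=OOBB L=GGOO
After move 2 (F'): F=RGRG U=WWBR R=YBYR D=GOYY L=GWOW
After move 3 (F'): F=GGRR U=WWYY R=OBGR D=WWYY L=GROB
Query: F face = GGRR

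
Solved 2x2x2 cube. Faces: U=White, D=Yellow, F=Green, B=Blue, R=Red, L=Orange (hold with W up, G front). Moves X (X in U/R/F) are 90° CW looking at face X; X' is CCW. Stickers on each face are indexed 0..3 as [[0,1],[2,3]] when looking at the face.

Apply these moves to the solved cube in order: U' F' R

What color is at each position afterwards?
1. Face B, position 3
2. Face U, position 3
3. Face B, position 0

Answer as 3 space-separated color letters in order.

After move 1 (U'): U=WWWW F=OOGG R=GGRR B=RRBB L=BBOO
After move 2 (F'): F=OGOG U=WWGR R=YGYR D=BOYY L=BWOW
After move 3 (R): R=YYRG U=WGGG F=OOOY D=BBYR B=RRWB
Query 1: B[3] = B
Query 2: U[3] = G
Query 3: B[0] = R

Answer: B G R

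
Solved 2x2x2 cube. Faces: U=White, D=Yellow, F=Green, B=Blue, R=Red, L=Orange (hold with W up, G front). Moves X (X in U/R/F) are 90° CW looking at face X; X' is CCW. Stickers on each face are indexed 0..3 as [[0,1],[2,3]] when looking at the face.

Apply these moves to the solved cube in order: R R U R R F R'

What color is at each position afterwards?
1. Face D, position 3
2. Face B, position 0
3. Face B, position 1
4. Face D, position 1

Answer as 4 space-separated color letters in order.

After move 1 (R): R=RRRR U=WGWG F=GYGY D=YBYB B=WBWB
After move 2 (R): R=RRRR U=WYWY F=GBGB D=YWYW B=GBGB
After move 3 (U): U=WWYY F=RRGB R=GBRR B=OOGB L=GBOO
After move 4 (R): R=RGRB U=WRYB F=RWGW D=YGYO B=YOWB
After move 5 (R): R=RRBG U=WWYW F=RGGO D=YWYY B=BORB
After move 6 (F): F=GROG U=WWOB R=YRWG D=BRYY L=GYOW
After move 7 (R'): R=RGYW U=WROB F=GWOB D=BRYG B=YORB
Query 1: D[3] = G
Query 2: B[0] = Y
Query 3: B[1] = O
Query 4: D[1] = R

Answer: G Y O R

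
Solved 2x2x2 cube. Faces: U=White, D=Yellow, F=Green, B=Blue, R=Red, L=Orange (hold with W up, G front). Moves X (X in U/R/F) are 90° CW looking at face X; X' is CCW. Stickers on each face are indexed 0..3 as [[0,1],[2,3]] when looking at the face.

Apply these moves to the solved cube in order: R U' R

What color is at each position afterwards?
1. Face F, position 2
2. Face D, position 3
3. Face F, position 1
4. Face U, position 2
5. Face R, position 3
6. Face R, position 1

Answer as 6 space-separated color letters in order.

Answer: G R B W Y G

Derivation:
After move 1 (R): R=RRRR U=WGWG F=GYGY D=YBYB B=WBWB
After move 2 (U'): U=GGWW F=OOGY R=GYRR B=RRWB L=WBOO
After move 3 (R): R=RGRY U=GOWY F=OBGB D=YWYR B=WRGB
Query 1: F[2] = G
Query 2: D[3] = R
Query 3: F[1] = B
Query 4: U[2] = W
Query 5: R[3] = Y
Query 6: R[1] = G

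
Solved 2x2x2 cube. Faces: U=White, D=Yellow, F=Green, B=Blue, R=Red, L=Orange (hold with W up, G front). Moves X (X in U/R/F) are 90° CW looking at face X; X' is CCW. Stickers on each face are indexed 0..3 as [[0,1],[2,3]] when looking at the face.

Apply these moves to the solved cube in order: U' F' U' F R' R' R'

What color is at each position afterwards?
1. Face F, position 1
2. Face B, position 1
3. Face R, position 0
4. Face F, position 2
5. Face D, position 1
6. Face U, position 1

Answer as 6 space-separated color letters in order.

Answer: O G G G B B

Derivation:
After move 1 (U'): U=WWWW F=OOGG R=GGRR B=RRBB L=BBOO
After move 2 (F'): F=OGOG U=WWGR R=YGYR D=BOYY L=BWOW
After move 3 (U'): U=WRWG F=BWOG R=OGYR B=YGBB L=RROW
After move 4 (F): F=OBGW U=WRWR R=WGGR D=YOYY L=RBOO
After move 5 (R'): R=GRWG U=WBWY F=ORGR D=YBYW B=YGOB
After move 6 (R'): R=RGGW U=WOWY F=OBGY D=YRYR B=WGBB
After move 7 (R'): R=GWRG U=WBWW F=OOGY D=YBYY B=RGRB
Query 1: F[1] = O
Query 2: B[1] = G
Query 3: R[0] = G
Query 4: F[2] = G
Query 5: D[1] = B
Query 6: U[1] = B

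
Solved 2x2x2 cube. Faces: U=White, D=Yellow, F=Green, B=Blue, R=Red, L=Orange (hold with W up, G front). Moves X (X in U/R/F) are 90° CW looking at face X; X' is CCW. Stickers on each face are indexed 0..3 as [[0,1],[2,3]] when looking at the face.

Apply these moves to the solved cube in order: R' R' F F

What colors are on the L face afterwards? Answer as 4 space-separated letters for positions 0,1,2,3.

Answer: O R O R

Derivation:
After move 1 (R'): R=RRRR U=WBWB F=GWGW D=YGYG B=YBYB
After move 2 (R'): R=RRRR U=WYWY F=GBGB D=YWYW B=GBGB
After move 3 (F): F=GGBB U=WYOO R=WRYR D=RRYW L=OYOW
After move 4 (F): F=BGBG U=WYWY R=OROR D=YWYW L=OROR
Query: L face = OROR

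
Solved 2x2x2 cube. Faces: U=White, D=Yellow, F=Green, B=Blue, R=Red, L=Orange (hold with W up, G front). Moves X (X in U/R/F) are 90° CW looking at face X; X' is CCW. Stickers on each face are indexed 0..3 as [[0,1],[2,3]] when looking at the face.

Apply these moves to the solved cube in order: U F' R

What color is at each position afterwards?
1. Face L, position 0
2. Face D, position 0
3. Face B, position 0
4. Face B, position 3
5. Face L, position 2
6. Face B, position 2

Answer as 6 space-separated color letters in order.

Answer: G G R B O W

Derivation:
After move 1 (U): U=WWWW F=RRGG R=BBRR B=OOBB L=GGOO
After move 2 (F'): F=RGRG U=WWBR R=YBYR D=GOYY L=GWOW
After move 3 (R): R=YYRB U=WGBG F=RORY D=GBYO B=ROWB
Query 1: L[0] = G
Query 2: D[0] = G
Query 3: B[0] = R
Query 4: B[3] = B
Query 5: L[2] = O
Query 6: B[2] = W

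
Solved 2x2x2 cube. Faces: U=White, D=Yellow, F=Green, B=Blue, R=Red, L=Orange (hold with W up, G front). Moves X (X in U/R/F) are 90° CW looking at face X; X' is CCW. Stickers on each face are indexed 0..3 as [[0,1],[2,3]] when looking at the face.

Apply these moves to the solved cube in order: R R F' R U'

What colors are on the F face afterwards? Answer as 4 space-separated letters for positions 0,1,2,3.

After move 1 (R): R=RRRR U=WGWG F=GYGY D=YBYB B=WBWB
After move 2 (R): R=RRRR U=WYWY F=GBGB D=YWYW B=GBGB
After move 3 (F'): F=BBGG U=WYRR R=WRYR D=OOYW L=OYOW
After move 4 (R): R=YWRR U=WBRG F=BOGW D=OGYG B=RBYB
After move 5 (U'): U=BGWR F=OYGW R=BORR B=YWYB L=RBOW
Query: F face = OYGW

Answer: O Y G W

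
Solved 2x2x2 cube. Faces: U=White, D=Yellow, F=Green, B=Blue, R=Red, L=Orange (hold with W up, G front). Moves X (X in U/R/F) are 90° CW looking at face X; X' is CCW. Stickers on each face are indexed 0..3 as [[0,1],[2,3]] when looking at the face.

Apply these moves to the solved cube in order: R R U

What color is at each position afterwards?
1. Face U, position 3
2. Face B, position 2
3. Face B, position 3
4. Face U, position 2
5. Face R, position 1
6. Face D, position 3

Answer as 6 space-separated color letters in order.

After move 1 (R): R=RRRR U=WGWG F=GYGY D=YBYB B=WBWB
After move 2 (R): R=RRRR U=WYWY F=GBGB D=YWYW B=GBGB
After move 3 (U): U=WWYY F=RRGB R=GBRR B=OOGB L=GBOO
Query 1: U[3] = Y
Query 2: B[2] = G
Query 3: B[3] = B
Query 4: U[2] = Y
Query 5: R[1] = B
Query 6: D[3] = W

Answer: Y G B Y B W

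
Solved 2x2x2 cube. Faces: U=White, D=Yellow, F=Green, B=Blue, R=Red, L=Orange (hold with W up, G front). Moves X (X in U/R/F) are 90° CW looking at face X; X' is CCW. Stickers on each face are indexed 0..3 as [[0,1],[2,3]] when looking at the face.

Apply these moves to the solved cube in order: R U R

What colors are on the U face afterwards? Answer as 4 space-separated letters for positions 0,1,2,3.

After move 1 (R): R=RRRR U=WGWG F=GYGY D=YBYB B=WBWB
After move 2 (U): U=WWGG F=RRGY R=WBRR B=OOWB L=GYOO
After move 3 (R): R=RWRB U=WRGY F=RBGB D=YWYO B=GOWB
Query: U face = WRGY

Answer: W R G Y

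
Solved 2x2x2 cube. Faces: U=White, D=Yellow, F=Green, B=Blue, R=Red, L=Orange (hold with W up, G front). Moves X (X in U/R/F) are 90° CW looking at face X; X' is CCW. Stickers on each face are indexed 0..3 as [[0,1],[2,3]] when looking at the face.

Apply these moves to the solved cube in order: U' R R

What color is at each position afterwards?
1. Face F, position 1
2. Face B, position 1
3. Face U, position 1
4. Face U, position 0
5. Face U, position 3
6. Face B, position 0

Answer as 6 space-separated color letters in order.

After move 1 (U'): U=WWWW F=OOGG R=GGRR B=RRBB L=BBOO
After move 2 (R): R=RGRG U=WOWG F=OYGY D=YBYR B=WRWB
After move 3 (R): R=RRGG U=WYWY F=OBGR D=YWYW B=GROB
Query 1: F[1] = B
Query 2: B[1] = R
Query 3: U[1] = Y
Query 4: U[0] = W
Query 5: U[3] = Y
Query 6: B[0] = G

Answer: B R Y W Y G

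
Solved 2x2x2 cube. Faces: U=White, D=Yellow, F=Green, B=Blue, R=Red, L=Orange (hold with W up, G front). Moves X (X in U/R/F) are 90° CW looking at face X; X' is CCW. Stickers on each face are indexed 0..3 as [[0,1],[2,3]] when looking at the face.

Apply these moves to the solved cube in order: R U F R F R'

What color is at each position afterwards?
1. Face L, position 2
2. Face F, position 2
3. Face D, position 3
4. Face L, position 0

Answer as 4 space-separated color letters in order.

Answer: O B W G

Derivation:
After move 1 (R): R=RRRR U=WGWG F=GYGY D=YBYB B=WBWB
After move 2 (U): U=WWGG F=RRGY R=WBRR B=OOWB L=GYOO
After move 3 (F): F=GRYR U=WWOY R=GBGR D=RWYB L=GYOB
After move 4 (R): R=GGRB U=WROR F=GWYB D=RWYO B=YOWB
After move 5 (F): F=YGBW U=WRBY R=OGRB D=RGYO L=GROW
After move 6 (R'): R=GBOR U=WWBY F=YRBY D=RGYW B=OOGB
Query 1: L[2] = O
Query 2: F[2] = B
Query 3: D[3] = W
Query 4: L[0] = G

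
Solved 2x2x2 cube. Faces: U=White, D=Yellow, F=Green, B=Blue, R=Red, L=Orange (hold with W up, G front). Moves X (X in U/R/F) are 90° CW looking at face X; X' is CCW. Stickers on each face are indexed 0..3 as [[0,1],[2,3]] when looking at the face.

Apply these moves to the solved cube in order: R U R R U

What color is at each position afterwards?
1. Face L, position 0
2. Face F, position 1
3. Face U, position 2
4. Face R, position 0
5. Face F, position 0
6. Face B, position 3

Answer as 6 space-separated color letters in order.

Answer: R R B Y R B

Derivation:
After move 1 (R): R=RRRR U=WGWG F=GYGY D=YBYB B=WBWB
After move 2 (U): U=WWGG F=RRGY R=WBRR B=OOWB L=GYOO
After move 3 (R): R=RWRB U=WRGY F=RBGB D=YWYO B=GOWB
After move 4 (R): R=RRBW U=WBGB F=RWGO D=YWYG B=YORB
After move 5 (U): U=GWBB F=RRGO R=YOBW B=GYRB L=RWOO
Query 1: L[0] = R
Query 2: F[1] = R
Query 3: U[2] = B
Query 4: R[0] = Y
Query 5: F[0] = R
Query 6: B[3] = B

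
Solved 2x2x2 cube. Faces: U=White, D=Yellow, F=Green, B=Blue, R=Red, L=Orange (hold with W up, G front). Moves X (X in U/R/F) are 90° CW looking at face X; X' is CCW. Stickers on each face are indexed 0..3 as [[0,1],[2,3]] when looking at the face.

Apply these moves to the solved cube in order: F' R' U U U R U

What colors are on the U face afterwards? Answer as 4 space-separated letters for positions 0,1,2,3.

After move 1 (F'): F=GGGG U=WWRR R=YRYR D=OOYY L=OWOW
After move 2 (R'): R=RRYY U=WBRB F=GWGR D=OGYG B=YBOB
After move 3 (U): U=RWBB F=RRGR R=YBYY B=OWOB L=GWOW
After move 4 (U): U=BRBW F=YBGR R=OWYY B=GWOB L=RROW
After move 5 (U): U=BBWR F=OWGR R=GWYY B=RROB L=YBOW
After move 6 (R): R=YGYW U=BWWR F=OGGG D=OOYR B=RRBB
After move 7 (U): U=WBRW F=YGGG R=RRYW B=YBBB L=OGOW
Query: U face = WBRW

Answer: W B R W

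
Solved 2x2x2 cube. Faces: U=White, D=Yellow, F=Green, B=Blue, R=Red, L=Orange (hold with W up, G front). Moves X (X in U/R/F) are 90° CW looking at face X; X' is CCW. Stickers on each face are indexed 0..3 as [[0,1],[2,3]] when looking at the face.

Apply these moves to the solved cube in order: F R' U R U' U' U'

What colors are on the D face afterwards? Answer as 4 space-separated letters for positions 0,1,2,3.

Answer: R R Y O

Derivation:
After move 1 (F): F=GGGG U=WWOO R=WRWR D=RRYY L=OYOY
After move 2 (R'): R=RRWW U=WBOB F=GWGO D=RGYG B=YBRB
After move 3 (U): U=OWBB F=RRGO R=YBWW B=OYRB L=GWOY
After move 4 (R): R=WYWB U=ORBO F=RGGG D=RRYO B=BYWB
After move 5 (U'): U=ROOB F=GWGG R=RGWB B=WYWB L=BYOY
After move 6 (U'): U=OBRO F=BYGG R=GWWB B=RGWB L=WYOY
After move 7 (U'): U=BOOR F=WYGG R=BYWB B=GWWB L=RGOY
Query: D face = RRYO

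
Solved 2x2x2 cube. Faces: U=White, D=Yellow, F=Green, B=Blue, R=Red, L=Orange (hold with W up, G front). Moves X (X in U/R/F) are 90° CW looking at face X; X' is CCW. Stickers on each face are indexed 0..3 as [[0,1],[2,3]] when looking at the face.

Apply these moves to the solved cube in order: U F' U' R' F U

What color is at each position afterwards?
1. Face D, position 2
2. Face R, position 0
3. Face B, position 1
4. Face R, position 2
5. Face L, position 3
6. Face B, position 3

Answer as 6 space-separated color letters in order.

After move 1 (U): U=WWWW F=RRGG R=BBRR B=OOBB L=GGOO
After move 2 (F'): F=RGRG U=WWBR R=YBYR D=GOYY L=GWOW
After move 3 (U'): U=WRWB F=GWRG R=RGYR B=YBBB L=OOOW
After move 4 (R'): R=GRRY U=WBWY F=GRRB D=GWYG B=YBOB
After move 5 (F): F=RGBR U=WBWO R=WRYY D=RGYG L=OGOW
After move 6 (U): U=WWOB F=WRBR R=YBYY B=OGOB L=RGOW
Query 1: D[2] = Y
Query 2: R[0] = Y
Query 3: B[1] = G
Query 4: R[2] = Y
Query 5: L[3] = W
Query 6: B[3] = B

Answer: Y Y G Y W B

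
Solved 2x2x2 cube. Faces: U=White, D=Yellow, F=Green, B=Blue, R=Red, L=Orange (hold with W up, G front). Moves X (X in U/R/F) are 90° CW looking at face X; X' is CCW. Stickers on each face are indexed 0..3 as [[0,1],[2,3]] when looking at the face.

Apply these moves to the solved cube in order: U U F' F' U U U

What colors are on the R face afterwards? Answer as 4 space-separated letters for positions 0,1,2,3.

After move 1 (U): U=WWWW F=RRGG R=BBRR B=OOBB L=GGOO
After move 2 (U): U=WWWW F=BBGG R=OORR B=GGBB L=RROO
After move 3 (F'): F=BGBG U=WWOR R=YOYR D=ROYY L=RWOW
After move 4 (F'): F=GGBB U=WWYY R=OORR D=WWYY L=RROO
After move 5 (U): U=YWYW F=OOBB R=GGRR B=RRBB L=GGOO
After move 6 (U): U=YYWW F=GGBB R=RRRR B=GGBB L=OOOO
After move 7 (U): U=WYWY F=RRBB R=GGRR B=OOBB L=GGOO
Query: R face = GGRR

Answer: G G R R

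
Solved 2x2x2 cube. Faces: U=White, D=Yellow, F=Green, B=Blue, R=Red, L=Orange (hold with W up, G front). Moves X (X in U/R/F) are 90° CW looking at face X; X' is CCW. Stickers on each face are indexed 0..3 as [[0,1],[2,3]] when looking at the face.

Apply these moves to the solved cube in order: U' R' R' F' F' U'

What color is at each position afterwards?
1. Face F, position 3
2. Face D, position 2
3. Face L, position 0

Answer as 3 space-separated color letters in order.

After move 1 (U'): U=WWWW F=OOGG R=GGRR B=RRBB L=BBOO
After move 2 (R'): R=GRGR U=WBWR F=OWGW D=YOYG B=YRYB
After move 3 (R'): R=RRGG U=WYWY F=OBGR D=YWYW B=GROB
After move 4 (F'): F=BROG U=WYRG R=WRYG D=BOYW L=BYOW
After move 5 (F'): F=RGBO U=WYWY R=ORBG D=YWYW L=BGOR
After move 6 (U'): U=YYWW F=BGBO R=RGBG B=OROB L=GROR
Query 1: F[3] = O
Query 2: D[2] = Y
Query 3: L[0] = G

Answer: O Y G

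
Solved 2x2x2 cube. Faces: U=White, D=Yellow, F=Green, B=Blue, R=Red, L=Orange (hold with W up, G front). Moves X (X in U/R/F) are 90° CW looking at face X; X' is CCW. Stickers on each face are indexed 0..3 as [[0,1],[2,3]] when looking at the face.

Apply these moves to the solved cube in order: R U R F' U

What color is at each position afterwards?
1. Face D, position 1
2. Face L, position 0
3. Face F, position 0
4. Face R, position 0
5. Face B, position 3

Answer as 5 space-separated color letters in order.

Answer: O B W G B

Derivation:
After move 1 (R): R=RRRR U=WGWG F=GYGY D=YBYB B=WBWB
After move 2 (U): U=WWGG F=RRGY R=WBRR B=OOWB L=GYOO
After move 3 (R): R=RWRB U=WRGY F=RBGB D=YWYO B=GOWB
After move 4 (F'): F=BBRG U=WRRR R=WWYB D=YOYO L=GYOG
After move 5 (U): U=RWRR F=WWRG R=GOYB B=GYWB L=BBOG
Query 1: D[1] = O
Query 2: L[0] = B
Query 3: F[0] = W
Query 4: R[0] = G
Query 5: B[3] = B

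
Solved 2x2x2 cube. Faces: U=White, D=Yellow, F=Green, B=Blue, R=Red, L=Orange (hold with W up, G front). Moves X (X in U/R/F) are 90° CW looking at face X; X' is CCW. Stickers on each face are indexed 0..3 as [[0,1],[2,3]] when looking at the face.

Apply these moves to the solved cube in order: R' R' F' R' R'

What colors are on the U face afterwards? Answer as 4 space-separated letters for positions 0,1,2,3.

After move 1 (R'): R=RRRR U=WBWB F=GWGW D=YGYG B=YBYB
After move 2 (R'): R=RRRR U=WYWY F=GBGB D=YWYW B=GBGB
After move 3 (F'): F=BBGG U=WYRR R=WRYR D=OOYW L=OYOW
After move 4 (R'): R=RRWY U=WGRG F=BYGR D=OBYG B=WBOB
After move 5 (R'): R=RYRW U=WORW F=BGGG D=OYYR B=GBBB
Query: U face = WORW

Answer: W O R W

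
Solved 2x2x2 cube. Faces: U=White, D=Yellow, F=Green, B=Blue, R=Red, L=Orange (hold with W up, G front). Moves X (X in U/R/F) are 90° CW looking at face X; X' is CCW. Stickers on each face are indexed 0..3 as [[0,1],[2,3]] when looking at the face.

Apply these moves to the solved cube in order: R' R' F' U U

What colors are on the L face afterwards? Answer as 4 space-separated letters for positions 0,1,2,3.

Answer: W R O W

Derivation:
After move 1 (R'): R=RRRR U=WBWB F=GWGW D=YGYG B=YBYB
After move 2 (R'): R=RRRR U=WYWY F=GBGB D=YWYW B=GBGB
After move 3 (F'): F=BBGG U=WYRR R=WRYR D=OOYW L=OYOW
After move 4 (U): U=RWRY F=WRGG R=GBYR B=OYGB L=BBOW
After move 5 (U): U=RRYW F=GBGG R=OYYR B=BBGB L=WROW
Query: L face = WROW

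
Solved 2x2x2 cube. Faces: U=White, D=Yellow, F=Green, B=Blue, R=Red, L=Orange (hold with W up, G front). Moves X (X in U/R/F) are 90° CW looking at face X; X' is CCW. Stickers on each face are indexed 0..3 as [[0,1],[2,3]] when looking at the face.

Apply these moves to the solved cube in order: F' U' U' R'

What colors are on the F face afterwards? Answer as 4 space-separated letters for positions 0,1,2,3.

Answer: B R G W

Derivation:
After move 1 (F'): F=GGGG U=WWRR R=YRYR D=OOYY L=OWOW
After move 2 (U'): U=WRWR F=OWGG R=GGYR B=YRBB L=BBOW
After move 3 (U'): U=RRWW F=BBGG R=OWYR B=GGBB L=YROW
After move 4 (R'): R=WROY U=RBWG F=BRGW D=OBYG B=YGOB
Query: F face = BRGW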